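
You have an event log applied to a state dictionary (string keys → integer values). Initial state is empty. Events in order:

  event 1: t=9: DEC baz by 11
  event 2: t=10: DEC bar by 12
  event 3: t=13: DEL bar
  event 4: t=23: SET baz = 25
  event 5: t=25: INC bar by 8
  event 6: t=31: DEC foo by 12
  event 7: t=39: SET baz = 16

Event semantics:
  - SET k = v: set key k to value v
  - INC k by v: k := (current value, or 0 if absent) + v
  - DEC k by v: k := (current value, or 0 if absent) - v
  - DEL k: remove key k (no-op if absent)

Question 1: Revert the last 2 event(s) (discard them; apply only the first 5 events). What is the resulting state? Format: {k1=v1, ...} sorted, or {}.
Keep first 5 events (discard last 2):
  after event 1 (t=9: DEC baz by 11): {baz=-11}
  after event 2 (t=10: DEC bar by 12): {bar=-12, baz=-11}
  after event 3 (t=13: DEL bar): {baz=-11}
  after event 4 (t=23: SET baz = 25): {baz=25}
  after event 5 (t=25: INC bar by 8): {bar=8, baz=25}

Answer: {bar=8, baz=25}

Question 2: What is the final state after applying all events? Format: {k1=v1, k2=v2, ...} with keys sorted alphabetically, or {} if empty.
  after event 1 (t=9: DEC baz by 11): {baz=-11}
  after event 2 (t=10: DEC bar by 12): {bar=-12, baz=-11}
  after event 3 (t=13: DEL bar): {baz=-11}
  after event 4 (t=23: SET baz = 25): {baz=25}
  after event 5 (t=25: INC bar by 8): {bar=8, baz=25}
  after event 6 (t=31: DEC foo by 12): {bar=8, baz=25, foo=-12}
  after event 7 (t=39: SET baz = 16): {bar=8, baz=16, foo=-12}

Answer: {bar=8, baz=16, foo=-12}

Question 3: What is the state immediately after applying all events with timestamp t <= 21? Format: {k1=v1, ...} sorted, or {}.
Apply events with t <= 21 (3 events):
  after event 1 (t=9: DEC baz by 11): {baz=-11}
  after event 2 (t=10: DEC bar by 12): {bar=-12, baz=-11}
  after event 3 (t=13: DEL bar): {baz=-11}

Answer: {baz=-11}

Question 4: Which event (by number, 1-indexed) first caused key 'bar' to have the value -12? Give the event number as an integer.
Answer: 2

Derivation:
Looking for first event where bar becomes -12:
  event 2: bar (absent) -> -12  <-- first match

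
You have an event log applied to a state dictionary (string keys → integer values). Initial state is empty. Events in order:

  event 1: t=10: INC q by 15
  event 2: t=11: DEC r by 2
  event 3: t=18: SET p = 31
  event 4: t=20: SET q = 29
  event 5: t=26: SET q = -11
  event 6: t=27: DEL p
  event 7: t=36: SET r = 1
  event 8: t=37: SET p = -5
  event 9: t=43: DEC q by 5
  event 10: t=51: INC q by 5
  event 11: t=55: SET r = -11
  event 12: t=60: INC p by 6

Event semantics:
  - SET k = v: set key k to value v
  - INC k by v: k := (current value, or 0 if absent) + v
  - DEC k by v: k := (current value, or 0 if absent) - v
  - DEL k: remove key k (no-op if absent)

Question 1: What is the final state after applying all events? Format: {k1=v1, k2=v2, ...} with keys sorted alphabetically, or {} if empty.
  after event 1 (t=10: INC q by 15): {q=15}
  after event 2 (t=11: DEC r by 2): {q=15, r=-2}
  after event 3 (t=18: SET p = 31): {p=31, q=15, r=-2}
  after event 4 (t=20: SET q = 29): {p=31, q=29, r=-2}
  after event 5 (t=26: SET q = -11): {p=31, q=-11, r=-2}
  after event 6 (t=27: DEL p): {q=-11, r=-2}
  after event 7 (t=36: SET r = 1): {q=-11, r=1}
  after event 8 (t=37: SET p = -5): {p=-5, q=-11, r=1}
  after event 9 (t=43: DEC q by 5): {p=-5, q=-16, r=1}
  after event 10 (t=51: INC q by 5): {p=-5, q=-11, r=1}
  after event 11 (t=55: SET r = -11): {p=-5, q=-11, r=-11}
  after event 12 (t=60: INC p by 6): {p=1, q=-11, r=-11}

Answer: {p=1, q=-11, r=-11}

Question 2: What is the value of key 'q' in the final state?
Track key 'q' through all 12 events:
  event 1 (t=10: INC q by 15): q (absent) -> 15
  event 2 (t=11: DEC r by 2): q unchanged
  event 3 (t=18: SET p = 31): q unchanged
  event 4 (t=20: SET q = 29): q 15 -> 29
  event 5 (t=26: SET q = -11): q 29 -> -11
  event 6 (t=27: DEL p): q unchanged
  event 7 (t=36: SET r = 1): q unchanged
  event 8 (t=37: SET p = -5): q unchanged
  event 9 (t=43: DEC q by 5): q -11 -> -16
  event 10 (t=51: INC q by 5): q -16 -> -11
  event 11 (t=55: SET r = -11): q unchanged
  event 12 (t=60: INC p by 6): q unchanged
Final: q = -11

Answer: -11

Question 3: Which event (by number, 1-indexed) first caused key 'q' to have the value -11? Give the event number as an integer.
Answer: 5

Derivation:
Looking for first event where q becomes -11:
  event 1: q = 15
  event 2: q = 15
  event 3: q = 15
  event 4: q = 29
  event 5: q 29 -> -11  <-- first match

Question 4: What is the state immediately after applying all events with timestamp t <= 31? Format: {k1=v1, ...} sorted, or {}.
Answer: {q=-11, r=-2}

Derivation:
Apply events with t <= 31 (6 events):
  after event 1 (t=10: INC q by 15): {q=15}
  after event 2 (t=11: DEC r by 2): {q=15, r=-2}
  after event 3 (t=18: SET p = 31): {p=31, q=15, r=-2}
  after event 4 (t=20: SET q = 29): {p=31, q=29, r=-2}
  after event 5 (t=26: SET q = -11): {p=31, q=-11, r=-2}
  after event 6 (t=27: DEL p): {q=-11, r=-2}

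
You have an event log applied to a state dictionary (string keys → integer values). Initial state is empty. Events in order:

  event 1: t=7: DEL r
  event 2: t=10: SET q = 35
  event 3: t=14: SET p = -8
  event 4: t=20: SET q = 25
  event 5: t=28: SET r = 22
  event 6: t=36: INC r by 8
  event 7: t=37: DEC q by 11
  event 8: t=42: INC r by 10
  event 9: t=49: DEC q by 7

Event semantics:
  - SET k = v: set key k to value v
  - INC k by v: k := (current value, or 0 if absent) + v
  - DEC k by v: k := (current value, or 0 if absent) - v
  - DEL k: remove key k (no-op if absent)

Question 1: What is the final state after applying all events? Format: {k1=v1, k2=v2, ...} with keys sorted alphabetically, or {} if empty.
Answer: {p=-8, q=7, r=40}

Derivation:
  after event 1 (t=7: DEL r): {}
  after event 2 (t=10: SET q = 35): {q=35}
  after event 3 (t=14: SET p = -8): {p=-8, q=35}
  after event 4 (t=20: SET q = 25): {p=-8, q=25}
  after event 5 (t=28: SET r = 22): {p=-8, q=25, r=22}
  after event 6 (t=36: INC r by 8): {p=-8, q=25, r=30}
  after event 7 (t=37: DEC q by 11): {p=-8, q=14, r=30}
  after event 8 (t=42: INC r by 10): {p=-8, q=14, r=40}
  after event 9 (t=49: DEC q by 7): {p=-8, q=7, r=40}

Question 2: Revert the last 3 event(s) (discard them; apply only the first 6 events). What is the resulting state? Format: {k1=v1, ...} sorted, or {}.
Answer: {p=-8, q=25, r=30}

Derivation:
Keep first 6 events (discard last 3):
  after event 1 (t=7: DEL r): {}
  after event 2 (t=10: SET q = 35): {q=35}
  after event 3 (t=14: SET p = -8): {p=-8, q=35}
  after event 4 (t=20: SET q = 25): {p=-8, q=25}
  after event 5 (t=28: SET r = 22): {p=-8, q=25, r=22}
  after event 6 (t=36: INC r by 8): {p=-8, q=25, r=30}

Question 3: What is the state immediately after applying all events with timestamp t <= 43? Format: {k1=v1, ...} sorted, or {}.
Answer: {p=-8, q=14, r=40}

Derivation:
Apply events with t <= 43 (8 events):
  after event 1 (t=7: DEL r): {}
  after event 2 (t=10: SET q = 35): {q=35}
  after event 3 (t=14: SET p = -8): {p=-8, q=35}
  after event 4 (t=20: SET q = 25): {p=-8, q=25}
  after event 5 (t=28: SET r = 22): {p=-8, q=25, r=22}
  after event 6 (t=36: INC r by 8): {p=-8, q=25, r=30}
  after event 7 (t=37: DEC q by 11): {p=-8, q=14, r=30}
  after event 8 (t=42: INC r by 10): {p=-8, q=14, r=40}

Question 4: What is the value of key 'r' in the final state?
Track key 'r' through all 9 events:
  event 1 (t=7: DEL r): r (absent) -> (absent)
  event 2 (t=10: SET q = 35): r unchanged
  event 3 (t=14: SET p = -8): r unchanged
  event 4 (t=20: SET q = 25): r unchanged
  event 5 (t=28: SET r = 22): r (absent) -> 22
  event 6 (t=36: INC r by 8): r 22 -> 30
  event 7 (t=37: DEC q by 11): r unchanged
  event 8 (t=42: INC r by 10): r 30 -> 40
  event 9 (t=49: DEC q by 7): r unchanged
Final: r = 40

Answer: 40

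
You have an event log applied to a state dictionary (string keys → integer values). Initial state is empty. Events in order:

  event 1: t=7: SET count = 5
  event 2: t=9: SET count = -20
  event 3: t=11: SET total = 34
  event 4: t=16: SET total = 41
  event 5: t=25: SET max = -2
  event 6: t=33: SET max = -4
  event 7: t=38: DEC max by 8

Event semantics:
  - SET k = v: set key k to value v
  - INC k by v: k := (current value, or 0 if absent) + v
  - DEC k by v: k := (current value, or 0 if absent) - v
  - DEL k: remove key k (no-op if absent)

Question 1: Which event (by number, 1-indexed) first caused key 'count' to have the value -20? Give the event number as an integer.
Looking for first event where count becomes -20:
  event 1: count = 5
  event 2: count 5 -> -20  <-- first match

Answer: 2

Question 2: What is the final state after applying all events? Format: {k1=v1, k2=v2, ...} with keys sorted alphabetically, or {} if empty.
Answer: {count=-20, max=-12, total=41}

Derivation:
  after event 1 (t=7: SET count = 5): {count=5}
  after event 2 (t=9: SET count = -20): {count=-20}
  after event 3 (t=11: SET total = 34): {count=-20, total=34}
  after event 4 (t=16: SET total = 41): {count=-20, total=41}
  after event 5 (t=25: SET max = -2): {count=-20, max=-2, total=41}
  after event 6 (t=33: SET max = -4): {count=-20, max=-4, total=41}
  after event 7 (t=38: DEC max by 8): {count=-20, max=-12, total=41}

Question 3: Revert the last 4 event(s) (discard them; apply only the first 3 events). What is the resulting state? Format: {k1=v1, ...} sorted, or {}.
Keep first 3 events (discard last 4):
  after event 1 (t=7: SET count = 5): {count=5}
  after event 2 (t=9: SET count = -20): {count=-20}
  after event 3 (t=11: SET total = 34): {count=-20, total=34}

Answer: {count=-20, total=34}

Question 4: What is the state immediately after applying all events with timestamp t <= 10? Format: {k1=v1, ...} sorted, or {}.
Answer: {count=-20}

Derivation:
Apply events with t <= 10 (2 events):
  after event 1 (t=7: SET count = 5): {count=5}
  after event 2 (t=9: SET count = -20): {count=-20}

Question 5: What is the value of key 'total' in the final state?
Answer: 41

Derivation:
Track key 'total' through all 7 events:
  event 1 (t=7: SET count = 5): total unchanged
  event 2 (t=9: SET count = -20): total unchanged
  event 3 (t=11: SET total = 34): total (absent) -> 34
  event 4 (t=16: SET total = 41): total 34 -> 41
  event 5 (t=25: SET max = -2): total unchanged
  event 6 (t=33: SET max = -4): total unchanged
  event 7 (t=38: DEC max by 8): total unchanged
Final: total = 41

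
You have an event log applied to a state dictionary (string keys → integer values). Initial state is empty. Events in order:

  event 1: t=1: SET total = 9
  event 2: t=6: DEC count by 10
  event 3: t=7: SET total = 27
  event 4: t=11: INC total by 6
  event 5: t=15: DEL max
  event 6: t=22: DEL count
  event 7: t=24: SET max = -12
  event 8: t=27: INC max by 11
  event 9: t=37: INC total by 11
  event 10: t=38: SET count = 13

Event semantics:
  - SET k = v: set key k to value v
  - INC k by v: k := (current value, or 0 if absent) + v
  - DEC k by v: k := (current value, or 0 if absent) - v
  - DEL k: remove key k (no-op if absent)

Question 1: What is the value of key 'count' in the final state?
Answer: 13

Derivation:
Track key 'count' through all 10 events:
  event 1 (t=1: SET total = 9): count unchanged
  event 2 (t=6: DEC count by 10): count (absent) -> -10
  event 3 (t=7: SET total = 27): count unchanged
  event 4 (t=11: INC total by 6): count unchanged
  event 5 (t=15: DEL max): count unchanged
  event 6 (t=22: DEL count): count -10 -> (absent)
  event 7 (t=24: SET max = -12): count unchanged
  event 8 (t=27: INC max by 11): count unchanged
  event 9 (t=37: INC total by 11): count unchanged
  event 10 (t=38: SET count = 13): count (absent) -> 13
Final: count = 13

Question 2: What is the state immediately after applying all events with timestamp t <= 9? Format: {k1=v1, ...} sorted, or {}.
Answer: {count=-10, total=27}

Derivation:
Apply events with t <= 9 (3 events):
  after event 1 (t=1: SET total = 9): {total=9}
  after event 2 (t=6: DEC count by 10): {count=-10, total=9}
  after event 3 (t=7: SET total = 27): {count=-10, total=27}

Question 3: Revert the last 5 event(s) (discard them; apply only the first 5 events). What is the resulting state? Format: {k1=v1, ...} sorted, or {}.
Answer: {count=-10, total=33}

Derivation:
Keep first 5 events (discard last 5):
  after event 1 (t=1: SET total = 9): {total=9}
  after event 2 (t=6: DEC count by 10): {count=-10, total=9}
  after event 3 (t=7: SET total = 27): {count=-10, total=27}
  after event 4 (t=11: INC total by 6): {count=-10, total=33}
  after event 5 (t=15: DEL max): {count=-10, total=33}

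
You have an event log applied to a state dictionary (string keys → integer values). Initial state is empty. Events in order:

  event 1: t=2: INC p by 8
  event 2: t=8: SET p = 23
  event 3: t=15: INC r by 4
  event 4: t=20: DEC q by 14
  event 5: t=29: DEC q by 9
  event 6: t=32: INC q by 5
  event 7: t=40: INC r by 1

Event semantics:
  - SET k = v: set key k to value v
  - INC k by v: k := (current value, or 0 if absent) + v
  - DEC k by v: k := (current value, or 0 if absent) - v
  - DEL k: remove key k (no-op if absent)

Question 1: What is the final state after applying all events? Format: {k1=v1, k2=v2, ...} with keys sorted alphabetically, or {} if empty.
  after event 1 (t=2: INC p by 8): {p=8}
  after event 2 (t=8: SET p = 23): {p=23}
  after event 3 (t=15: INC r by 4): {p=23, r=4}
  after event 4 (t=20: DEC q by 14): {p=23, q=-14, r=4}
  after event 5 (t=29: DEC q by 9): {p=23, q=-23, r=4}
  after event 6 (t=32: INC q by 5): {p=23, q=-18, r=4}
  after event 7 (t=40: INC r by 1): {p=23, q=-18, r=5}

Answer: {p=23, q=-18, r=5}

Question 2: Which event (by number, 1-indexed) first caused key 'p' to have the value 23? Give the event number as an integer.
Answer: 2

Derivation:
Looking for first event where p becomes 23:
  event 1: p = 8
  event 2: p 8 -> 23  <-- first match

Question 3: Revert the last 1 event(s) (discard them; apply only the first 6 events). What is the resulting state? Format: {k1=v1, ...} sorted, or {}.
Answer: {p=23, q=-18, r=4}

Derivation:
Keep first 6 events (discard last 1):
  after event 1 (t=2: INC p by 8): {p=8}
  after event 2 (t=8: SET p = 23): {p=23}
  after event 3 (t=15: INC r by 4): {p=23, r=4}
  after event 4 (t=20: DEC q by 14): {p=23, q=-14, r=4}
  after event 5 (t=29: DEC q by 9): {p=23, q=-23, r=4}
  after event 6 (t=32: INC q by 5): {p=23, q=-18, r=4}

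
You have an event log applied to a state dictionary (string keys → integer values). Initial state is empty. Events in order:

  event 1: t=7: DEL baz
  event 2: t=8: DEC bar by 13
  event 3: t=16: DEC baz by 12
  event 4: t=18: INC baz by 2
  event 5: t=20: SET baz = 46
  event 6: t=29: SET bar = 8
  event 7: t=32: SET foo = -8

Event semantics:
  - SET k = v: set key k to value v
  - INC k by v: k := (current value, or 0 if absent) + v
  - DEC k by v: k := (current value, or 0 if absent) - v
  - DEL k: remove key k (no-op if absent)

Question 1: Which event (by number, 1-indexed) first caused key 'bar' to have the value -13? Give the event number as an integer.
Answer: 2

Derivation:
Looking for first event where bar becomes -13:
  event 2: bar (absent) -> -13  <-- first match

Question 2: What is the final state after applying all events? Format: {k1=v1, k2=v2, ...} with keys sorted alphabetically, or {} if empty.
Answer: {bar=8, baz=46, foo=-8}

Derivation:
  after event 1 (t=7: DEL baz): {}
  after event 2 (t=8: DEC bar by 13): {bar=-13}
  after event 3 (t=16: DEC baz by 12): {bar=-13, baz=-12}
  after event 4 (t=18: INC baz by 2): {bar=-13, baz=-10}
  after event 5 (t=20: SET baz = 46): {bar=-13, baz=46}
  after event 6 (t=29: SET bar = 8): {bar=8, baz=46}
  after event 7 (t=32: SET foo = -8): {bar=8, baz=46, foo=-8}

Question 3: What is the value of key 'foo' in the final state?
Track key 'foo' through all 7 events:
  event 1 (t=7: DEL baz): foo unchanged
  event 2 (t=8: DEC bar by 13): foo unchanged
  event 3 (t=16: DEC baz by 12): foo unchanged
  event 4 (t=18: INC baz by 2): foo unchanged
  event 5 (t=20: SET baz = 46): foo unchanged
  event 6 (t=29: SET bar = 8): foo unchanged
  event 7 (t=32: SET foo = -8): foo (absent) -> -8
Final: foo = -8

Answer: -8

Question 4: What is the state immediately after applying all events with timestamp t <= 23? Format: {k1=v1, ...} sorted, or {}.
Answer: {bar=-13, baz=46}

Derivation:
Apply events with t <= 23 (5 events):
  after event 1 (t=7: DEL baz): {}
  after event 2 (t=8: DEC bar by 13): {bar=-13}
  after event 3 (t=16: DEC baz by 12): {bar=-13, baz=-12}
  after event 4 (t=18: INC baz by 2): {bar=-13, baz=-10}
  after event 5 (t=20: SET baz = 46): {bar=-13, baz=46}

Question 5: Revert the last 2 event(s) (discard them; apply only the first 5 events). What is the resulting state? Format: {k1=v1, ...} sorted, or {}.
Keep first 5 events (discard last 2):
  after event 1 (t=7: DEL baz): {}
  after event 2 (t=8: DEC bar by 13): {bar=-13}
  after event 3 (t=16: DEC baz by 12): {bar=-13, baz=-12}
  after event 4 (t=18: INC baz by 2): {bar=-13, baz=-10}
  after event 5 (t=20: SET baz = 46): {bar=-13, baz=46}

Answer: {bar=-13, baz=46}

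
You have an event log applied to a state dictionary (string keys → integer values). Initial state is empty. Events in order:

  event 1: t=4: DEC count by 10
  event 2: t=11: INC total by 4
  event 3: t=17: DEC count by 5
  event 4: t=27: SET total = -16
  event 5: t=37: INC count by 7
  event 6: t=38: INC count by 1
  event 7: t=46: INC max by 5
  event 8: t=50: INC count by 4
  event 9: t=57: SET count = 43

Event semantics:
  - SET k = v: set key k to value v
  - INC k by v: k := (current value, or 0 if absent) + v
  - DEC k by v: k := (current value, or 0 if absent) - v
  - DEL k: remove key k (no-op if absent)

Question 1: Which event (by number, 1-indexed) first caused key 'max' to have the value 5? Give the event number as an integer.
Answer: 7

Derivation:
Looking for first event where max becomes 5:
  event 7: max (absent) -> 5  <-- first match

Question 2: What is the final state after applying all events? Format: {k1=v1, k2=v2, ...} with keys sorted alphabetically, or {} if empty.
  after event 1 (t=4: DEC count by 10): {count=-10}
  after event 2 (t=11: INC total by 4): {count=-10, total=4}
  after event 3 (t=17: DEC count by 5): {count=-15, total=4}
  after event 4 (t=27: SET total = -16): {count=-15, total=-16}
  after event 5 (t=37: INC count by 7): {count=-8, total=-16}
  after event 6 (t=38: INC count by 1): {count=-7, total=-16}
  after event 7 (t=46: INC max by 5): {count=-7, max=5, total=-16}
  after event 8 (t=50: INC count by 4): {count=-3, max=5, total=-16}
  after event 9 (t=57: SET count = 43): {count=43, max=5, total=-16}

Answer: {count=43, max=5, total=-16}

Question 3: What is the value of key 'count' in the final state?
Track key 'count' through all 9 events:
  event 1 (t=4: DEC count by 10): count (absent) -> -10
  event 2 (t=11: INC total by 4): count unchanged
  event 3 (t=17: DEC count by 5): count -10 -> -15
  event 4 (t=27: SET total = -16): count unchanged
  event 5 (t=37: INC count by 7): count -15 -> -8
  event 6 (t=38: INC count by 1): count -8 -> -7
  event 7 (t=46: INC max by 5): count unchanged
  event 8 (t=50: INC count by 4): count -7 -> -3
  event 9 (t=57: SET count = 43): count -3 -> 43
Final: count = 43

Answer: 43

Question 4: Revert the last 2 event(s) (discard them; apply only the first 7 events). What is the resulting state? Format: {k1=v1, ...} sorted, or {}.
Answer: {count=-7, max=5, total=-16}

Derivation:
Keep first 7 events (discard last 2):
  after event 1 (t=4: DEC count by 10): {count=-10}
  after event 2 (t=11: INC total by 4): {count=-10, total=4}
  after event 3 (t=17: DEC count by 5): {count=-15, total=4}
  after event 4 (t=27: SET total = -16): {count=-15, total=-16}
  after event 5 (t=37: INC count by 7): {count=-8, total=-16}
  after event 6 (t=38: INC count by 1): {count=-7, total=-16}
  after event 7 (t=46: INC max by 5): {count=-7, max=5, total=-16}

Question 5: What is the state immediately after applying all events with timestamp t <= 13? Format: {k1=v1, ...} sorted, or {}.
Answer: {count=-10, total=4}

Derivation:
Apply events with t <= 13 (2 events):
  after event 1 (t=4: DEC count by 10): {count=-10}
  after event 2 (t=11: INC total by 4): {count=-10, total=4}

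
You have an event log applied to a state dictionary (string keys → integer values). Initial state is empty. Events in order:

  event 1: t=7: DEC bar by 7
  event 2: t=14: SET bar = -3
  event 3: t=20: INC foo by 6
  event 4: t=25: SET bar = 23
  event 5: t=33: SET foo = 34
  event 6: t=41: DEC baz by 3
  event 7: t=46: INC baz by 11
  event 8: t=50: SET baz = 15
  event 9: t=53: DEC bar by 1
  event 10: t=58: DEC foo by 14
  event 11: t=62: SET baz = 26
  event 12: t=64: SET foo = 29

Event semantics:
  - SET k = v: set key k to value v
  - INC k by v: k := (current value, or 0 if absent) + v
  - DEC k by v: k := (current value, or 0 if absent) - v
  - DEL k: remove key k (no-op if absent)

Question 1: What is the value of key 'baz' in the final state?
Track key 'baz' through all 12 events:
  event 1 (t=7: DEC bar by 7): baz unchanged
  event 2 (t=14: SET bar = -3): baz unchanged
  event 3 (t=20: INC foo by 6): baz unchanged
  event 4 (t=25: SET bar = 23): baz unchanged
  event 5 (t=33: SET foo = 34): baz unchanged
  event 6 (t=41: DEC baz by 3): baz (absent) -> -3
  event 7 (t=46: INC baz by 11): baz -3 -> 8
  event 8 (t=50: SET baz = 15): baz 8 -> 15
  event 9 (t=53: DEC bar by 1): baz unchanged
  event 10 (t=58: DEC foo by 14): baz unchanged
  event 11 (t=62: SET baz = 26): baz 15 -> 26
  event 12 (t=64: SET foo = 29): baz unchanged
Final: baz = 26

Answer: 26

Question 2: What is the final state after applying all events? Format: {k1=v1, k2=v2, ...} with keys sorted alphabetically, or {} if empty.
Answer: {bar=22, baz=26, foo=29}

Derivation:
  after event 1 (t=7: DEC bar by 7): {bar=-7}
  after event 2 (t=14: SET bar = -3): {bar=-3}
  after event 3 (t=20: INC foo by 6): {bar=-3, foo=6}
  after event 4 (t=25: SET bar = 23): {bar=23, foo=6}
  after event 5 (t=33: SET foo = 34): {bar=23, foo=34}
  after event 6 (t=41: DEC baz by 3): {bar=23, baz=-3, foo=34}
  after event 7 (t=46: INC baz by 11): {bar=23, baz=8, foo=34}
  after event 8 (t=50: SET baz = 15): {bar=23, baz=15, foo=34}
  after event 9 (t=53: DEC bar by 1): {bar=22, baz=15, foo=34}
  after event 10 (t=58: DEC foo by 14): {bar=22, baz=15, foo=20}
  after event 11 (t=62: SET baz = 26): {bar=22, baz=26, foo=20}
  after event 12 (t=64: SET foo = 29): {bar=22, baz=26, foo=29}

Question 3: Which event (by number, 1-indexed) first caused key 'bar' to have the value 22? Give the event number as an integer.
Answer: 9

Derivation:
Looking for first event where bar becomes 22:
  event 1: bar = -7
  event 2: bar = -3
  event 3: bar = -3
  event 4: bar = 23
  event 5: bar = 23
  event 6: bar = 23
  event 7: bar = 23
  event 8: bar = 23
  event 9: bar 23 -> 22  <-- first match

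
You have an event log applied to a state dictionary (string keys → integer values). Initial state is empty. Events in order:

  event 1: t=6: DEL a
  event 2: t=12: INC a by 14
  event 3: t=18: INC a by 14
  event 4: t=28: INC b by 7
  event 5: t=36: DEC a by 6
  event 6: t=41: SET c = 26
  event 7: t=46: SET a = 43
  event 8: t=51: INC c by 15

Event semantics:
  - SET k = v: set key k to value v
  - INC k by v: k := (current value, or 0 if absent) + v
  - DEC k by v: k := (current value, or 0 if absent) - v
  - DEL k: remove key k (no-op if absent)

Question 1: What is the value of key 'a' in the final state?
Track key 'a' through all 8 events:
  event 1 (t=6: DEL a): a (absent) -> (absent)
  event 2 (t=12: INC a by 14): a (absent) -> 14
  event 3 (t=18: INC a by 14): a 14 -> 28
  event 4 (t=28: INC b by 7): a unchanged
  event 5 (t=36: DEC a by 6): a 28 -> 22
  event 6 (t=41: SET c = 26): a unchanged
  event 7 (t=46: SET a = 43): a 22 -> 43
  event 8 (t=51: INC c by 15): a unchanged
Final: a = 43

Answer: 43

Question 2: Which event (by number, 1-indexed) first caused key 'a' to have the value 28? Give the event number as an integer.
Looking for first event where a becomes 28:
  event 2: a = 14
  event 3: a 14 -> 28  <-- first match

Answer: 3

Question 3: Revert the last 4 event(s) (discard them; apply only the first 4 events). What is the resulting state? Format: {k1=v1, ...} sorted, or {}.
Keep first 4 events (discard last 4):
  after event 1 (t=6: DEL a): {}
  after event 2 (t=12: INC a by 14): {a=14}
  after event 3 (t=18: INC a by 14): {a=28}
  after event 4 (t=28: INC b by 7): {a=28, b=7}

Answer: {a=28, b=7}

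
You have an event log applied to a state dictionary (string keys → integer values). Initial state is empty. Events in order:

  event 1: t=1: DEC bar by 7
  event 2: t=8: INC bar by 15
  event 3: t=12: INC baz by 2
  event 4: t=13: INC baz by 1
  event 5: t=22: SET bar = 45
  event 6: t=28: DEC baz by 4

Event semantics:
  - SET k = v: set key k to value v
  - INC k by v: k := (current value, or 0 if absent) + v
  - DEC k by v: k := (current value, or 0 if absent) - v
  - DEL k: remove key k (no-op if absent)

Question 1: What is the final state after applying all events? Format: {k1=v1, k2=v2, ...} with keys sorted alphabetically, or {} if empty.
  after event 1 (t=1: DEC bar by 7): {bar=-7}
  after event 2 (t=8: INC bar by 15): {bar=8}
  after event 3 (t=12: INC baz by 2): {bar=8, baz=2}
  after event 4 (t=13: INC baz by 1): {bar=8, baz=3}
  after event 5 (t=22: SET bar = 45): {bar=45, baz=3}
  after event 6 (t=28: DEC baz by 4): {bar=45, baz=-1}

Answer: {bar=45, baz=-1}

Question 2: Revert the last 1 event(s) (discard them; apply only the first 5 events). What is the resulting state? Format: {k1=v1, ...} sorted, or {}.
Keep first 5 events (discard last 1):
  after event 1 (t=1: DEC bar by 7): {bar=-7}
  after event 2 (t=8: INC bar by 15): {bar=8}
  after event 3 (t=12: INC baz by 2): {bar=8, baz=2}
  after event 4 (t=13: INC baz by 1): {bar=8, baz=3}
  after event 5 (t=22: SET bar = 45): {bar=45, baz=3}

Answer: {bar=45, baz=3}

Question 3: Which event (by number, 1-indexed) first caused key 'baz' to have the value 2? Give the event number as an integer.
Answer: 3

Derivation:
Looking for first event where baz becomes 2:
  event 3: baz (absent) -> 2  <-- first match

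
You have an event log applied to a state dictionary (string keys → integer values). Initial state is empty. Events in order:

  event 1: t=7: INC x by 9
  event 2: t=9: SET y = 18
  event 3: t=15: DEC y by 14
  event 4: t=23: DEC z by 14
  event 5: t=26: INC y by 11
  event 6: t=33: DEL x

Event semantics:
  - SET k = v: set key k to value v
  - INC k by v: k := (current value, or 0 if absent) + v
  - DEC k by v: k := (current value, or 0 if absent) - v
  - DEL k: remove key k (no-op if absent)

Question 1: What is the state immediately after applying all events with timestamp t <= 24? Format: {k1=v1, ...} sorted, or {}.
Apply events with t <= 24 (4 events):
  after event 1 (t=7: INC x by 9): {x=9}
  after event 2 (t=9: SET y = 18): {x=9, y=18}
  after event 3 (t=15: DEC y by 14): {x=9, y=4}
  after event 4 (t=23: DEC z by 14): {x=9, y=4, z=-14}

Answer: {x=9, y=4, z=-14}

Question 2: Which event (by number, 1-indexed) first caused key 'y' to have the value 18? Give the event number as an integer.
Looking for first event where y becomes 18:
  event 2: y (absent) -> 18  <-- first match

Answer: 2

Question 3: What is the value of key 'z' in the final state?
Track key 'z' through all 6 events:
  event 1 (t=7: INC x by 9): z unchanged
  event 2 (t=9: SET y = 18): z unchanged
  event 3 (t=15: DEC y by 14): z unchanged
  event 4 (t=23: DEC z by 14): z (absent) -> -14
  event 5 (t=26: INC y by 11): z unchanged
  event 6 (t=33: DEL x): z unchanged
Final: z = -14

Answer: -14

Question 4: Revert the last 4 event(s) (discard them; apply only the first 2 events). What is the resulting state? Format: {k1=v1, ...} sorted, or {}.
Keep first 2 events (discard last 4):
  after event 1 (t=7: INC x by 9): {x=9}
  after event 2 (t=9: SET y = 18): {x=9, y=18}

Answer: {x=9, y=18}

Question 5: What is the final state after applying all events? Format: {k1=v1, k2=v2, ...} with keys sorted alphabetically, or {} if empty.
Answer: {y=15, z=-14}

Derivation:
  after event 1 (t=7: INC x by 9): {x=9}
  after event 2 (t=9: SET y = 18): {x=9, y=18}
  after event 3 (t=15: DEC y by 14): {x=9, y=4}
  after event 4 (t=23: DEC z by 14): {x=9, y=4, z=-14}
  after event 5 (t=26: INC y by 11): {x=9, y=15, z=-14}
  after event 6 (t=33: DEL x): {y=15, z=-14}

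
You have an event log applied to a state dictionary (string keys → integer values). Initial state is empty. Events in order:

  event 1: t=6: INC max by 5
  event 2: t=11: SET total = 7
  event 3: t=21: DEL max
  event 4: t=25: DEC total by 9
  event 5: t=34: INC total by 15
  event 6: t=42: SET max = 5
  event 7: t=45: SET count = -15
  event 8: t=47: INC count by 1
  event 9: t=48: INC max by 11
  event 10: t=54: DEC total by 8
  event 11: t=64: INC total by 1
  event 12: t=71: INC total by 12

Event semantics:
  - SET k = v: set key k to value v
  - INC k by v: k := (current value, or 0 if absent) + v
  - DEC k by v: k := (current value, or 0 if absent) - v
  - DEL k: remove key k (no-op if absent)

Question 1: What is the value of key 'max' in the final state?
Answer: 16

Derivation:
Track key 'max' through all 12 events:
  event 1 (t=6: INC max by 5): max (absent) -> 5
  event 2 (t=11: SET total = 7): max unchanged
  event 3 (t=21: DEL max): max 5 -> (absent)
  event 4 (t=25: DEC total by 9): max unchanged
  event 5 (t=34: INC total by 15): max unchanged
  event 6 (t=42: SET max = 5): max (absent) -> 5
  event 7 (t=45: SET count = -15): max unchanged
  event 8 (t=47: INC count by 1): max unchanged
  event 9 (t=48: INC max by 11): max 5 -> 16
  event 10 (t=54: DEC total by 8): max unchanged
  event 11 (t=64: INC total by 1): max unchanged
  event 12 (t=71: INC total by 12): max unchanged
Final: max = 16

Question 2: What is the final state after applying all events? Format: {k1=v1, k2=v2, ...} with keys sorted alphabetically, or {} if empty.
Answer: {count=-14, max=16, total=18}

Derivation:
  after event 1 (t=6: INC max by 5): {max=5}
  after event 2 (t=11: SET total = 7): {max=5, total=7}
  after event 3 (t=21: DEL max): {total=7}
  after event 4 (t=25: DEC total by 9): {total=-2}
  after event 5 (t=34: INC total by 15): {total=13}
  after event 6 (t=42: SET max = 5): {max=5, total=13}
  after event 7 (t=45: SET count = -15): {count=-15, max=5, total=13}
  after event 8 (t=47: INC count by 1): {count=-14, max=5, total=13}
  after event 9 (t=48: INC max by 11): {count=-14, max=16, total=13}
  after event 10 (t=54: DEC total by 8): {count=-14, max=16, total=5}
  after event 11 (t=64: INC total by 1): {count=-14, max=16, total=6}
  after event 12 (t=71: INC total by 12): {count=-14, max=16, total=18}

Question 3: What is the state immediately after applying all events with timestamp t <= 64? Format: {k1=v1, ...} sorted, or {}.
Apply events with t <= 64 (11 events):
  after event 1 (t=6: INC max by 5): {max=5}
  after event 2 (t=11: SET total = 7): {max=5, total=7}
  after event 3 (t=21: DEL max): {total=7}
  after event 4 (t=25: DEC total by 9): {total=-2}
  after event 5 (t=34: INC total by 15): {total=13}
  after event 6 (t=42: SET max = 5): {max=5, total=13}
  after event 7 (t=45: SET count = -15): {count=-15, max=5, total=13}
  after event 8 (t=47: INC count by 1): {count=-14, max=5, total=13}
  after event 9 (t=48: INC max by 11): {count=-14, max=16, total=13}
  after event 10 (t=54: DEC total by 8): {count=-14, max=16, total=5}
  after event 11 (t=64: INC total by 1): {count=-14, max=16, total=6}

Answer: {count=-14, max=16, total=6}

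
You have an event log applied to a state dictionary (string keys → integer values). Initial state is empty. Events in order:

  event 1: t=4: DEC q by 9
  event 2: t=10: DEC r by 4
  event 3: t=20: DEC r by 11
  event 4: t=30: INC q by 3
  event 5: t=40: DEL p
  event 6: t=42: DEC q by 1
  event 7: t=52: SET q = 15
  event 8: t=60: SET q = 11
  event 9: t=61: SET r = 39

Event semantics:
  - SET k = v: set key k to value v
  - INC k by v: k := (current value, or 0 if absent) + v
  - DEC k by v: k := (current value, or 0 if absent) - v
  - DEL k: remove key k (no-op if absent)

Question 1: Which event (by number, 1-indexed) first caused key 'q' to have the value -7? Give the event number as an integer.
Looking for first event where q becomes -7:
  event 1: q = -9
  event 2: q = -9
  event 3: q = -9
  event 4: q = -6
  event 5: q = -6
  event 6: q -6 -> -7  <-- first match

Answer: 6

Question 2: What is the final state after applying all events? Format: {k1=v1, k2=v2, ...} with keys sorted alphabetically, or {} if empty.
Answer: {q=11, r=39}

Derivation:
  after event 1 (t=4: DEC q by 9): {q=-9}
  after event 2 (t=10: DEC r by 4): {q=-9, r=-4}
  after event 3 (t=20: DEC r by 11): {q=-9, r=-15}
  after event 4 (t=30: INC q by 3): {q=-6, r=-15}
  after event 5 (t=40: DEL p): {q=-6, r=-15}
  after event 6 (t=42: DEC q by 1): {q=-7, r=-15}
  after event 7 (t=52: SET q = 15): {q=15, r=-15}
  after event 8 (t=60: SET q = 11): {q=11, r=-15}
  after event 9 (t=61: SET r = 39): {q=11, r=39}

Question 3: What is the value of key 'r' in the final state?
Answer: 39

Derivation:
Track key 'r' through all 9 events:
  event 1 (t=4: DEC q by 9): r unchanged
  event 2 (t=10: DEC r by 4): r (absent) -> -4
  event 3 (t=20: DEC r by 11): r -4 -> -15
  event 4 (t=30: INC q by 3): r unchanged
  event 5 (t=40: DEL p): r unchanged
  event 6 (t=42: DEC q by 1): r unchanged
  event 7 (t=52: SET q = 15): r unchanged
  event 8 (t=60: SET q = 11): r unchanged
  event 9 (t=61: SET r = 39): r -15 -> 39
Final: r = 39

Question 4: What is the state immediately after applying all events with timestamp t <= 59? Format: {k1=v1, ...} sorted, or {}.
Answer: {q=15, r=-15}

Derivation:
Apply events with t <= 59 (7 events):
  after event 1 (t=4: DEC q by 9): {q=-9}
  after event 2 (t=10: DEC r by 4): {q=-9, r=-4}
  after event 3 (t=20: DEC r by 11): {q=-9, r=-15}
  after event 4 (t=30: INC q by 3): {q=-6, r=-15}
  after event 5 (t=40: DEL p): {q=-6, r=-15}
  after event 6 (t=42: DEC q by 1): {q=-7, r=-15}
  after event 7 (t=52: SET q = 15): {q=15, r=-15}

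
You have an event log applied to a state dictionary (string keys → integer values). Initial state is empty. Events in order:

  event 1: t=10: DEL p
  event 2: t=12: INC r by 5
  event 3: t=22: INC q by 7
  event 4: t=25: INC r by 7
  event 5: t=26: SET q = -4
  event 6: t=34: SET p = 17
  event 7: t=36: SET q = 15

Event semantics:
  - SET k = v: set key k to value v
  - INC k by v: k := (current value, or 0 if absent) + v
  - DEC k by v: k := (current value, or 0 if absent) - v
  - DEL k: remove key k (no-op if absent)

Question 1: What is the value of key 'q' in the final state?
Answer: 15

Derivation:
Track key 'q' through all 7 events:
  event 1 (t=10: DEL p): q unchanged
  event 2 (t=12: INC r by 5): q unchanged
  event 3 (t=22: INC q by 7): q (absent) -> 7
  event 4 (t=25: INC r by 7): q unchanged
  event 5 (t=26: SET q = -4): q 7 -> -4
  event 6 (t=34: SET p = 17): q unchanged
  event 7 (t=36: SET q = 15): q -4 -> 15
Final: q = 15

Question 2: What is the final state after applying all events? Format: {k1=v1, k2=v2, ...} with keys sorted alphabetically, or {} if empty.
Answer: {p=17, q=15, r=12}

Derivation:
  after event 1 (t=10: DEL p): {}
  after event 2 (t=12: INC r by 5): {r=5}
  after event 3 (t=22: INC q by 7): {q=7, r=5}
  after event 4 (t=25: INC r by 7): {q=7, r=12}
  after event 5 (t=26: SET q = -4): {q=-4, r=12}
  after event 6 (t=34: SET p = 17): {p=17, q=-4, r=12}
  after event 7 (t=36: SET q = 15): {p=17, q=15, r=12}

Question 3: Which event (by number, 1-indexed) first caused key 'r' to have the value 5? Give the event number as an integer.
Looking for first event where r becomes 5:
  event 2: r (absent) -> 5  <-- first match

Answer: 2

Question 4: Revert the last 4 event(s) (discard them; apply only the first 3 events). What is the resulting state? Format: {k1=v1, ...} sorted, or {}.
Keep first 3 events (discard last 4):
  after event 1 (t=10: DEL p): {}
  after event 2 (t=12: INC r by 5): {r=5}
  after event 3 (t=22: INC q by 7): {q=7, r=5}

Answer: {q=7, r=5}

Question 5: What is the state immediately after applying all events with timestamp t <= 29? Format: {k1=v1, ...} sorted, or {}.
Answer: {q=-4, r=12}

Derivation:
Apply events with t <= 29 (5 events):
  after event 1 (t=10: DEL p): {}
  after event 2 (t=12: INC r by 5): {r=5}
  after event 3 (t=22: INC q by 7): {q=7, r=5}
  after event 4 (t=25: INC r by 7): {q=7, r=12}
  after event 5 (t=26: SET q = -4): {q=-4, r=12}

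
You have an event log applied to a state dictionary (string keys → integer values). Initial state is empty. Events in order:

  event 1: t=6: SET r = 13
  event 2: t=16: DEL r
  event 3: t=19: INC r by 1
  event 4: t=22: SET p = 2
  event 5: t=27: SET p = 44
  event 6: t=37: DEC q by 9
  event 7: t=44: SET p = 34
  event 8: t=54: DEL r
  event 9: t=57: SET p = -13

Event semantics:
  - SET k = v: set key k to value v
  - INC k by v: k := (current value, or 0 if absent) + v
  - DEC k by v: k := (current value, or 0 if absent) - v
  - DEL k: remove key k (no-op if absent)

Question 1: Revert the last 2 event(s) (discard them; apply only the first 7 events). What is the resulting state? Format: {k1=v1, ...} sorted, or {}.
Keep first 7 events (discard last 2):
  after event 1 (t=6: SET r = 13): {r=13}
  after event 2 (t=16: DEL r): {}
  after event 3 (t=19: INC r by 1): {r=1}
  after event 4 (t=22: SET p = 2): {p=2, r=1}
  after event 5 (t=27: SET p = 44): {p=44, r=1}
  after event 6 (t=37: DEC q by 9): {p=44, q=-9, r=1}
  after event 7 (t=44: SET p = 34): {p=34, q=-9, r=1}

Answer: {p=34, q=-9, r=1}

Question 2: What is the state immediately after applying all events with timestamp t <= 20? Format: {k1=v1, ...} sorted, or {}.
Apply events with t <= 20 (3 events):
  after event 1 (t=6: SET r = 13): {r=13}
  after event 2 (t=16: DEL r): {}
  after event 3 (t=19: INC r by 1): {r=1}

Answer: {r=1}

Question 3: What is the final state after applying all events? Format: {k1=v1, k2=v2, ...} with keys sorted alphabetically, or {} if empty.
  after event 1 (t=6: SET r = 13): {r=13}
  after event 2 (t=16: DEL r): {}
  after event 3 (t=19: INC r by 1): {r=1}
  after event 4 (t=22: SET p = 2): {p=2, r=1}
  after event 5 (t=27: SET p = 44): {p=44, r=1}
  after event 6 (t=37: DEC q by 9): {p=44, q=-9, r=1}
  after event 7 (t=44: SET p = 34): {p=34, q=-9, r=1}
  after event 8 (t=54: DEL r): {p=34, q=-9}
  after event 9 (t=57: SET p = -13): {p=-13, q=-9}

Answer: {p=-13, q=-9}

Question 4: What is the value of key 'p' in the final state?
Answer: -13

Derivation:
Track key 'p' through all 9 events:
  event 1 (t=6: SET r = 13): p unchanged
  event 2 (t=16: DEL r): p unchanged
  event 3 (t=19: INC r by 1): p unchanged
  event 4 (t=22: SET p = 2): p (absent) -> 2
  event 5 (t=27: SET p = 44): p 2 -> 44
  event 6 (t=37: DEC q by 9): p unchanged
  event 7 (t=44: SET p = 34): p 44 -> 34
  event 8 (t=54: DEL r): p unchanged
  event 9 (t=57: SET p = -13): p 34 -> -13
Final: p = -13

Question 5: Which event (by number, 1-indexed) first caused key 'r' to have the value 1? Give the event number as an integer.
Answer: 3

Derivation:
Looking for first event where r becomes 1:
  event 1: r = 13
  event 2: r = (absent)
  event 3: r (absent) -> 1  <-- first match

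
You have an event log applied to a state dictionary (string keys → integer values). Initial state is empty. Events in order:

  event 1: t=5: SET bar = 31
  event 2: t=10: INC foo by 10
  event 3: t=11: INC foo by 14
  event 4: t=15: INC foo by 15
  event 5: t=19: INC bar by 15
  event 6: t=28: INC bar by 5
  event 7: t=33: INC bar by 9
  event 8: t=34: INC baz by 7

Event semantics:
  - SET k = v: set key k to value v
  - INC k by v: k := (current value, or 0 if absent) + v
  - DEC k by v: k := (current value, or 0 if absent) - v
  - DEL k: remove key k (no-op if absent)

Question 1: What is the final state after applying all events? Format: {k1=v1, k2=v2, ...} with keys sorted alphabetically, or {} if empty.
  after event 1 (t=5: SET bar = 31): {bar=31}
  after event 2 (t=10: INC foo by 10): {bar=31, foo=10}
  after event 3 (t=11: INC foo by 14): {bar=31, foo=24}
  after event 4 (t=15: INC foo by 15): {bar=31, foo=39}
  after event 5 (t=19: INC bar by 15): {bar=46, foo=39}
  after event 6 (t=28: INC bar by 5): {bar=51, foo=39}
  after event 7 (t=33: INC bar by 9): {bar=60, foo=39}
  after event 8 (t=34: INC baz by 7): {bar=60, baz=7, foo=39}

Answer: {bar=60, baz=7, foo=39}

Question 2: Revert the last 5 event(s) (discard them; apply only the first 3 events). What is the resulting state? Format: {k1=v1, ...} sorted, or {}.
Answer: {bar=31, foo=24}

Derivation:
Keep first 3 events (discard last 5):
  after event 1 (t=5: SET bar = 31): {bar=31}
  after event 2 (t=10: INC foo by 10): {bar=31, foo=10}
  after event 3 (t=11: INC foo by 14): {bar=31, foo=24}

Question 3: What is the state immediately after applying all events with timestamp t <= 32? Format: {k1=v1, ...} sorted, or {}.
Answer: {bar=51, foo=39}

Derivation:
Apply events with t <= 32 (6 events):
  after event 1 (t=5: SET bar = 31): {bar=31}
  after event 2 (t=10: INC foo by 10): {bar=31, foo=10}
  after event 3 (t=11: INC foo by 14): {bar=31, foo=24}
  after event 4 (t=15: INC foo by 15): {bar=31, foo=39}
  after event 5 (t=19: INC bar by 15): {bar=46, foo=39}
  after event 6 (t=28: INC bar by 5): {bar=51, foo=39}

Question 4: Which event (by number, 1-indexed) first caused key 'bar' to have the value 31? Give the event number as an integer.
Answer: 1

Derivation:
Looking for first event where bar becomes 31:
  event 1: bar (absent) -> 31  <-- first match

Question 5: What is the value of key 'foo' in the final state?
Answer: 39

Derivation:
Track key 'foo' through all 8 events:
  event 1 (t=5: SET bar = 31): foo unchanged
  event 2 (t=10: INC foo by 10): foo (absent) -> 10
  event 3 (t=11: INC foo by 14): foo 10 -> 24
  event 4 (t=15: INC foo by 15): foo 24 -> 39
  event 5 (t=19: INC bar by 15): foo unchanged
  event 6 (t=28: INC bar by 5): foo unchanged
  event 7 (t=33: INC bar by 9): foo unchanged
  event 8 (t=34: INC baz by 7): foo unchanged
Final: foo = 39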